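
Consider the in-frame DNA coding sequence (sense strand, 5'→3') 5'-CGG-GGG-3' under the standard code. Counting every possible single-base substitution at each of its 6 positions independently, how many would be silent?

7

Codon 1 (CGG, Arg): 4 synonymous substitutions.
Codon 2 (GGG, Gly): 3 synonymous substitutions.
Total: 4 + 3 = 7.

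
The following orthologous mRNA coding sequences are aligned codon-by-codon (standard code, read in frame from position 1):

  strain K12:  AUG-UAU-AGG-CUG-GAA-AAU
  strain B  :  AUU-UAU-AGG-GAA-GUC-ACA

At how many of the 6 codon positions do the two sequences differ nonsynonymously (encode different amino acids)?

4

Codon 1: AUG Met / AUU Ile — nonsynonymous.
Codon 2: UAU Tyr / UAU Tyr — identical.
Codon 3: AGG Arg / AGG Arg — identical.
Codon 4: CUG Leu / GAA Glu — nonsynonymous.
Codon 5: GAA Glu / GUC Val — nonsynonymous.
Codon 6: AAU Asn / ACA Thr — nonsynonymous.
Nonsynonymous differences: 4.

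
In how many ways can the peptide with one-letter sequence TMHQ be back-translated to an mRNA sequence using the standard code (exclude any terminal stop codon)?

Thr: 4 codons.
Met: 1 codon.
His: 2 codons.
Gln: 2 codons.
4 × 1 × 2 × 2 = 16.

16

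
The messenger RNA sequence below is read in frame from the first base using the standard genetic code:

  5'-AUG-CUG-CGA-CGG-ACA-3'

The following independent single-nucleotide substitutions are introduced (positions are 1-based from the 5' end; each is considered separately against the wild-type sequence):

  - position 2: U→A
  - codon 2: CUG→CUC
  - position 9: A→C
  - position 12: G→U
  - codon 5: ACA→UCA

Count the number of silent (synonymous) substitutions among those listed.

Codon 1: AUG (Met) → AAG (Lys) — missense.
Codon 2: CUG (Leu) → CUC (Leu) — synonymous.
Codon 3: CGA (Arg) → CGC (Arg) — synonymous.
Codon 4: CGG (Arg) → CGU (Arg) — synonymous.
Codon 5: ACA (Thr) → UCA (Ser) — missense.
Synonymous: 3 of 5.

3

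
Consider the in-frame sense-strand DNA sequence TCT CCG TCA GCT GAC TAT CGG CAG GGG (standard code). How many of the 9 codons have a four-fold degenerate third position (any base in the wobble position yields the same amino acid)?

Codon 1 TCT (Ser): third position 4-fold.
Codon 2 CCG (Pro): third position 4-fold.
Codon 3 TCA (Ser): third position 4-fold.
Codon 4 GCT (Ala): third position 4-fold.
Codon 5 GAC (Asp): third position 2-fold.
Codon 6 TAT (Tyr): third position 2-fold.
Codon 7 CGG (Arg): third position 4-fold.
Codon 8 CAG (Gln): third position 2-fold.
Codon 9 GGG (Gly): third position 4-fold.
Four-fold degenerate third positions: 6.

6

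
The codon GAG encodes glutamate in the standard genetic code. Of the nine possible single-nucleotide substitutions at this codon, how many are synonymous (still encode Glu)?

1

Position 1: none → 0 synonymous.
Position 2: none → 0 synonymous.
Position 3: GAA → 1 synonymous.
Total: 0 + 0 + 1 = 1.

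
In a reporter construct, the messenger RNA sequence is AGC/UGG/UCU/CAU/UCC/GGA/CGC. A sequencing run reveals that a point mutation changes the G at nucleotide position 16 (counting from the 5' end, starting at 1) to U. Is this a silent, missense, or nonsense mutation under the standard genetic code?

nonsense

Position 16 falls in codon 6: GGA → Gly.
After the substitution the codon is UGA → Stop.
The new codon is a stop codon, so this is a nonsense mutation.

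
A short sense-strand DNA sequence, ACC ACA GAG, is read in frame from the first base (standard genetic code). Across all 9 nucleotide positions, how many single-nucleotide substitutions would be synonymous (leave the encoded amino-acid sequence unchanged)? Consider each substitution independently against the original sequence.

7

Codon 1 (ACC, Thr): 3 synonymous substitutions.
Codon 2 (ACA, Thr): 3 synonymous substitutions.
Codon 3 (GAG, Glu): 1 synonymous substitution.
Total: 3 + 3 + 1 = 7.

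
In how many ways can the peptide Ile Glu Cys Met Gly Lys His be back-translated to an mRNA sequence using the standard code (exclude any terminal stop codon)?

192

Ile: 3 codons.
Glu: 2 codons.
Cys: 2 codons.
Met: 1 codon.
Gly: 4 codons.
Lys: 2 codons.
His: 2 codons.
3 × 2 × 2 × 1 × 4 × 2 × 2 = 192.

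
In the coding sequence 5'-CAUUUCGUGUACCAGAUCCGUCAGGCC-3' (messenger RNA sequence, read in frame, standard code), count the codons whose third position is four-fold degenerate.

3

Codon 1 CAU (His): third position 2-fold.
Codon 2 UUC (Phe): third position 2-fold.
Codon 3 GUG (Val): third position 4-fold.
Codon 4 UAC (Tyr): third position 2-fold.
Codon 5 CAG (Gln): third position 2-fold.
Codon 6 AUC (Ile): third position 3-fold.
Codon 7 CGU (Arg): third position 4-fold.
Codon 8 CAG (Gln): third position 2-fold.
Codon 9 GCC (Ala): third position 4-fold.
Four-fold degenerate third positions: 3.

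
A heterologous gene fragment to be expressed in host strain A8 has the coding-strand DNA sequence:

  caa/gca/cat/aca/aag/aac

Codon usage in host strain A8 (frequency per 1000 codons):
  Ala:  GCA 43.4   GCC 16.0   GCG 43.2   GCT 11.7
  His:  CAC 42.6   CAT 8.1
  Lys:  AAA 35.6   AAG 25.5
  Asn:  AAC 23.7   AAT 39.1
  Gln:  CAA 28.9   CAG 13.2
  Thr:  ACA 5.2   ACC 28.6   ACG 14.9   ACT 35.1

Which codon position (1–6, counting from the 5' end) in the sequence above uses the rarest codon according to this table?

Codon 1 CAA (Gln): 28.9 per 1000.
Codon 2 GCA (Ala): 43.4 per 1000.
Codon 3 CAT (His): 8.1 per 1000.
Codon 4 ACA (Thr): 5.2 per 1000.
Codon 5 AAG (Lys): 25.5 per 1000.
Codon 6 AAC (Asn): 23.7 per 1000.
Lowest frequency is 5.2 at codon 4.

4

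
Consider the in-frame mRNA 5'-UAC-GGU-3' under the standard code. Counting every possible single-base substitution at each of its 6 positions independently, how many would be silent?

4

Codon 1 (UAC, Tyr): 1 synonymous substitution.
Codon 2 (GGU, Gly): 3 synonymous substitutions.
Total: 1 + 3 = 4.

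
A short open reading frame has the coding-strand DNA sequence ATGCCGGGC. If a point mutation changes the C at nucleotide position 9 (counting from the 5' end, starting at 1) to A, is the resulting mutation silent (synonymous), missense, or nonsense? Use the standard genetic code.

Position 9 falls in codon 3: GGC → Gly.
After the substitution the codon is GGA → Gly.
Both encode Gly, so the change is synonymous.

silent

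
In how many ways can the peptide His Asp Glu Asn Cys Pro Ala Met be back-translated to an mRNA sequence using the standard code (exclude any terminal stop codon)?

His: 2 codons.
Asp: 2 codons.
Glu: 2 codons.
Asn: 2 codons.
Cys: 2 codons.
Pro: 4 codons.
Ala: 4 codons.
Met: 1 codon.
2 × 2 × 2 × 2 × 2 × 4 × 4 × 1 = 512.

512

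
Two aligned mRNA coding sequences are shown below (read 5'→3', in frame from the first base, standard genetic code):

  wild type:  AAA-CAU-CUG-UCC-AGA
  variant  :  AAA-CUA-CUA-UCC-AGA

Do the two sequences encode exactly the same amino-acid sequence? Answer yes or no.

no

Codon 1: AAA Lys / AAA Lys — identical.
Codon 2: CAU His / CUA Leu — nonsynonymous.
Codon 3: CUG Leu / CUA Leu — synonymous.
Codon 4: UCC Ser / UCC Ser — identical.
Codon 5: AGA Arg / AGA Arg — identical.
Nonsynonymous differences: 1 → different protein.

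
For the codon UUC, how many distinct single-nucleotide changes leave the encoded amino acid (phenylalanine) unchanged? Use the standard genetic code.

1

Position 1: none → 0 synonymous.
Position 2: none → 0 synonymous.
Position 3: UUU → 1 synonymous.
Total: 0 + 0 + 1 = 1.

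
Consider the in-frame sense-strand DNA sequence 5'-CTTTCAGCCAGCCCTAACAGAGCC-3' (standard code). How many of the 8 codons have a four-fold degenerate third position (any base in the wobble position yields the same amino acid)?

Codon 1 CTT (Leu): third position 4-fold.
Codon 2 TCA (Ser): third position 4-fold.
Codon 3 GCC (Ala): third position 4-fold.
Codon 4 AGC (Ser): third position 2-fold.
Codon 5 CCT (Pro): third position 4-fold.
Codon 6 AAC (Asn): third position 2-fold.
Codon 7 AGA (Arg): third position 2-fold.
Codon 8 GCC (Ala): third position 4-fold.
Four-fold degenerate third positions: 5.

5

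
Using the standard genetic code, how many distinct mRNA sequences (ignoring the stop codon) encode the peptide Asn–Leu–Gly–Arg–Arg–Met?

Asn: 2 codons.
Leu: 6 codons.
Gly: 4 codons.
Arg: 6 codons.
Arg: 6 codons.
Met: 1 codon.
2 × 6 × 4 × 6 × 6 × 1 = 1728.

1728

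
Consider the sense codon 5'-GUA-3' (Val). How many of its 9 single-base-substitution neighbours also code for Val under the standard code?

Position 1: none → 0 synonymous.
Position 2: none → 0 synonymous.
Position 3: GUU, GUC, GUG → 3 synonymous.
Total: 0 + 0 + 3 = 3.

3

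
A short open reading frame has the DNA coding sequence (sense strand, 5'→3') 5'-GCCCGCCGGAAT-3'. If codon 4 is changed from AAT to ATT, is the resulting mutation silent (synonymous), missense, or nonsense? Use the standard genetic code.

missense

Position 11 falls in codon 4: AAT → Asn.
After the substitution the codon is ATT → Ile.
Asn ≠ Ile, so this is a missense mutation.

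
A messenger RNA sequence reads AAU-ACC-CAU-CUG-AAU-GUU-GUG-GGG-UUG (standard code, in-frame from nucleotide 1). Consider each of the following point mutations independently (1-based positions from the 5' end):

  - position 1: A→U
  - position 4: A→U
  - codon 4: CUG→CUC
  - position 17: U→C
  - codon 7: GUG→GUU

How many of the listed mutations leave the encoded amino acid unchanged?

2

Codon 1: AAU (Asn) → UAU (Tyr) — missense.
Codon 2: ACC (Thr) → UCC (Ser) — missense.
Codon 4: CUG (Leu) → CUC (Leu) — synonymous.
Codon 6: GUU (Val) → GCU (Ala) — missense.
Codon 7: GUG (Val) → GUU (Val) — synonymous.
Synonymous: 2 of 5.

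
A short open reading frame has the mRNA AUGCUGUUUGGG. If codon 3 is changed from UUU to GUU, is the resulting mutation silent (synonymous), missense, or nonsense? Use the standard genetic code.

Position 7 falls in codon 3: UUU → Phe.
After the substitution the codon is GUU → Val.
Phe ≠ Val, so this is a missense mutation.

missense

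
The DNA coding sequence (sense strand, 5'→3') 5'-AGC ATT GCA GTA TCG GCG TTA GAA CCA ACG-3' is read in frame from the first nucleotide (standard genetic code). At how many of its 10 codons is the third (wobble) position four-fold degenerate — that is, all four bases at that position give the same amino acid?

6

Codon 1 AGC (Ser): third position 2-fold.
Codon 2 ATT (Ile): third position 3-fold.
Codon 3 GCA (Ala): third position 4-fold.
Codon 4 GTA (Val): third position 4-fold.
Codon 5 TCG (Ser): third position 4-fold.
Codon 6 GCG (Ala): third position 4-fold.
Codon 7 TTA (Leu): third position 2-fold.
Codon 8 GAA (Glu): third position 2-fold.
Codon 9 CCA (Pro): third position 4-fold.
Codon 10 ACG (Thr): third position 4-fold.
Four-fold degenerate third positions: 6.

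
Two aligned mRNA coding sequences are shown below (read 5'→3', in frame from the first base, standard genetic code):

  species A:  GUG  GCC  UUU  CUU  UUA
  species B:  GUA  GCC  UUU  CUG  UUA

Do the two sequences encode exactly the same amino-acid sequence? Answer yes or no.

yes

Codon 1: GUG Val / GUA Val — synonymous.
Codon 2: GCC Ala / GCC Ala — identical.
Codon 3: UUU Phe / UUU Phe — identical.
Codon 4: CUU Leu / CUG Leu — synonymous.
Codon 5: UUA Leu / UUA Leu — identical.
Nonsynonymous differences: 0 → same protein.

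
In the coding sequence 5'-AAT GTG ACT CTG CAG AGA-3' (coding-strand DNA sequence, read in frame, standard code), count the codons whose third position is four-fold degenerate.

3

Codon 1 AAT (Asn): third position 2-fold.
Codon 2 GTG (Val): third position 4-fold.
Codon 3 ACT (Thr): third position 4-fold.
Codon 4 CTG (Leu): third position 4-fold.
Codon 5 CAG (Gln): third position 2-fold.
Codon 6 AGA (Arg): third position 2-fold.
Four-fold degenerate third positions: 3.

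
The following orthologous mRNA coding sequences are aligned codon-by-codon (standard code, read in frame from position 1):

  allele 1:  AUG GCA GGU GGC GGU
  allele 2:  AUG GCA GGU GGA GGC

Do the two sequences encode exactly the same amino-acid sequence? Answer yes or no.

Codon 1: AUG Met / AUG Met — identical.
Codon 2: GCA Ala / GCA Ala — identical.
Codon 3: GGU Gly / GGU Gly — identical.
Codon 4: GGC Gly / GGA Gly — synonymous.
Codon 5: GGU Gly / GGC Gly — synonymous.
Nonsynonymous differences: 0 → same protein.

yes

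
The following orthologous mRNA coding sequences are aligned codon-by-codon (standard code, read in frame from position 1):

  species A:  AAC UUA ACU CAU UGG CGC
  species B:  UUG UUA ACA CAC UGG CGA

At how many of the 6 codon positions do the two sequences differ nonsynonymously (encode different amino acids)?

1

Codon 1: AAC Asn / UUG Leu — nonsynonymous.
Codon 2: UUA Leu / UUA Leu — identical.
Codon 3: ACU Thr / ACA Thr — synonymous.
Codon 4: CAU His / CAC His — synonymous.
Codon 5: UGG Trp / UGG Trp — identical.
Codon 6: CGC Arg / CGA Arg — synonymous.
Nonsynonymous differences: 1.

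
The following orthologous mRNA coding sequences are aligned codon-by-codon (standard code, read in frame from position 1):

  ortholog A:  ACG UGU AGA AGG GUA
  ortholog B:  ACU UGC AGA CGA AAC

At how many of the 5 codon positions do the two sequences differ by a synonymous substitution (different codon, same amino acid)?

3

Codon 1: ACG Thr / ACU Thr — synonymous.
Codon 2: UGU Cys / UGC Cys — synonymous.
Codon 3: AGA Arg / AGA Arg — identical.
Codon 4: AGG Arg / CGA Arg — synonymous.
Codon 5: GUA Val / AAC Asn — nonsynonymous.
Synonymous differences: 3.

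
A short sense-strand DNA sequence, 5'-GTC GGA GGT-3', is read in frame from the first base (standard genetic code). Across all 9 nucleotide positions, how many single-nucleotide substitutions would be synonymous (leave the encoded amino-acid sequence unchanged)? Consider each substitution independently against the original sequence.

Codon 1 (GTC, Val): 3 synonymous substitutions.
Codon 2 (GGA, Gly): 3 synonymous substitutions.
Codon 3 (GGT, Gly): 3 synonymous substitutions.
Total: 3 + 3 + 3 = 9.

9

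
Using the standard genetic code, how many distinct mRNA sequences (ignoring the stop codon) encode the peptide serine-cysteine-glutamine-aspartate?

48

Ser: 6 codons.
Cys: 2 codons.
Gln: 2 codons.
Asp: 2 codons.
6 × 2 × 2 × 2 = 48.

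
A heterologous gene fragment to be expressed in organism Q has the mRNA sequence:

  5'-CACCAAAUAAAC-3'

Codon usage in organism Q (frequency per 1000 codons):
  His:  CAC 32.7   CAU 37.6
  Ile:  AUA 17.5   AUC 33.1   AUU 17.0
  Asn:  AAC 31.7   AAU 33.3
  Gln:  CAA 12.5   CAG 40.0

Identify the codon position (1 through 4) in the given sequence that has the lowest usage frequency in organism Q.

2

Codon 1 CAC (His): 32.7 per 1000.
Codon 2 CAA (Gln): 12.5 per 1000.
Codon 3 AUA (Ile): 17.5 per 1000.
Codon 4 AAC (Asn): 31.7 per 1000.
Lowest frequency is 12.5 at codon 2.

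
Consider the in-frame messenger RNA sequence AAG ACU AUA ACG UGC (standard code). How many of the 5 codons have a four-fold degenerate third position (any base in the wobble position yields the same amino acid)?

Codon 1 AAG (Lys): third position 2-fold.
Codon 2 ACU (Thr): third position 4-fold.
Codon 3 AUA (Ile): third position 3-fold.
Codon 4 ACG (Thr): third position 4-fold.
Codon 5 UGC (Cys): third position 2-fold.
Four-fold degenerate third positions: 2.

2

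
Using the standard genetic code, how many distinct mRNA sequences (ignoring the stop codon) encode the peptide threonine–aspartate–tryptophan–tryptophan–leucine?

Thr: 4 codons.
Asp: 2 codons.
Trp: 1 codon.
Trp: 1 codon.
Leu: 6 codons.
4 × 2 × 1 × 1 × 6 = 48.

48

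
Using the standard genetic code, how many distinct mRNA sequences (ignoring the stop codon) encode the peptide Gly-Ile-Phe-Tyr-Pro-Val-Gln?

1536

Gly: 4 codons.
Ile: 3 codons.
Phe: 2 codons.
Tyr: 2 codons.
Pro: 4 codons.
Val: 4 codons.
Gln: 2 codons.
4 × 3 × 2 × 2 × 4 × 4 × 2 = 1536.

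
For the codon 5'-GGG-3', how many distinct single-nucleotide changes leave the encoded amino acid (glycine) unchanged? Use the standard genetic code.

3

Position 1: none → 0 synonymous.
Position 2: none → 0 synonymous.
Position 3: GGU, GGC, GGA → 3 synonymous.
Total: 0 + 0 + 3 = 3.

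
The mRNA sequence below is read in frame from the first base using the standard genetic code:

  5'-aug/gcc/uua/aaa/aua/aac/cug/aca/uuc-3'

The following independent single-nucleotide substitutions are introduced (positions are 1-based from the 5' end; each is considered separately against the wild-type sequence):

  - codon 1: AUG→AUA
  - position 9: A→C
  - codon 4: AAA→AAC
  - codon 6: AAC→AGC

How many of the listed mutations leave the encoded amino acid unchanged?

0

Codon 1: AUG (Met) → AUA (Ile) — missense.
Codon 3: UUA (Leu) → UUC (Phe) — missense.
Codon 4: AAA (Lys) → AAC (Asn) — missense.
Codon 6: AAC (Asn) → AGC (Ser) — missense.
Synonymous: 0 of 4.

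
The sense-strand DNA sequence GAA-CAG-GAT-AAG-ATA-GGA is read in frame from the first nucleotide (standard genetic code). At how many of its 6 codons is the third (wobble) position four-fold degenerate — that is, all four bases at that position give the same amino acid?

1

Codon 1 GAA (Glu): third position 2-fold.
Codon 2 CAG (Gln): third position 2-fold.
Codon 3 GAT (Asp): third position 2-fold.
Codon 4 AAG (Lys): third position 2-fold.
Codon 5 ATA (Ile): third position 3-fold.
Codon 6 GGA (Gly): third position 4-fold.
Four-fold degenerate third positions: 1.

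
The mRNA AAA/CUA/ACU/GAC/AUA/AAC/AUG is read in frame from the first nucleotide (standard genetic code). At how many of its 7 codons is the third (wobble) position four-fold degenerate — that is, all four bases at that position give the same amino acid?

2

Codon 1 AAA (Lys): third position 2-fold.
Codon 2 CUA (Leu): third position 4-fold.
Codon 3 ACU (Thr): third position 4-fold.
Codon 4 GAC (Asp): third position 2-fold.
Codon 5 AUA (Ile): third position 3-fold.
Codon 6 AAC (Asn): third position 2-fold.
Codon 7 AUG (Met): third position 1-fold.
Four-fold degenerate third positions: 2.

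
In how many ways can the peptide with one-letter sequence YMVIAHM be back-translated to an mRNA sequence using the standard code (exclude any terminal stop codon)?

Tyr: 2 codons.
Met: 1 codon.
Val: 4 codons.
Ile: 3 codons.
Ala: 4 codons.
His: 2 codons.
Met: 1 codon.
2 × 1 × 4 × 3 × 4 × 2 × 1 = 192.

192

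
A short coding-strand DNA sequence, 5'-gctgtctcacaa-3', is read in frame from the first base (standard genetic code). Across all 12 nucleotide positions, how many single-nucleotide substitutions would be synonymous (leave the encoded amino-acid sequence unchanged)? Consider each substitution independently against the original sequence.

10

Codon 1 (GCT, Ala): 3 synonymous substitutions.
Codon 2 (GTC, Val): 3 synonymous substitutions.
Codon 3 (TCA, Ser): 3 synonymous substitutions.
Codon 4 (CAA, Gln): 1 synonymous substitution.
Total: 3 + 3 + 3 + 1 = 10.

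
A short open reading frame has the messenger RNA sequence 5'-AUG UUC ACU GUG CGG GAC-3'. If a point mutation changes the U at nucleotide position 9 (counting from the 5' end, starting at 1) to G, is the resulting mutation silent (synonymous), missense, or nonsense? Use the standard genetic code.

silent

Position 9 falls in codon 3: ACU → Thr.
After the substitution the codon is ACG → Thr.
Both encode Thr, so the change is synonymous.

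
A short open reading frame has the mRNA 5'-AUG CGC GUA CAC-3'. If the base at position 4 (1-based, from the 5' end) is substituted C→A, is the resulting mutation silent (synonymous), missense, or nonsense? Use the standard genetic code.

Position 4 falls in codon 2: CGC → Arg.
After the substitution the codon is AGC → Ser.
Arg ≠ Ser, so this is a missense mutation.

missense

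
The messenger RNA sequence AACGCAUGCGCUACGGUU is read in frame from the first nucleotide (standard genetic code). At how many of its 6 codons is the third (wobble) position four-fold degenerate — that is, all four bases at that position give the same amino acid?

4

Codon 1 AAC (Asn): third position 2-fold.
Codon 2 GCA (Ala): third position 4-fold.
Codon 3 UGC (Cys): third position 2-fold.
Codon 4 GCU (Ala): third position 4-fold.
Codon 5 ACG (Thr): third position 4-fold.
Codon 6 GUU (Val): third position 4-fold.
Four-fold degenerate third positions: 4.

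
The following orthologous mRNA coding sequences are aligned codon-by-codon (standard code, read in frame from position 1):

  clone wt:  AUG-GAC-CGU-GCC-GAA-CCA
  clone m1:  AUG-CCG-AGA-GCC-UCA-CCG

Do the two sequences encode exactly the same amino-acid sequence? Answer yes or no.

Codon 1: AUG Met / AUG Met — identical.
Codon 2: GAC Asp / CCG Pro — nonsynonymous.
Codon 3: CGU Arg / AGA Arg — synonymous.
Codon 4: GCC Ala / GCC Ala — identical.
Codon 5: GAA Glu / UCA Ser — nonsynonymous.
Codon 6: CCA Pro / CCG Pro — synonymous.
Nonsynonymous differences: 2 → different protein.

no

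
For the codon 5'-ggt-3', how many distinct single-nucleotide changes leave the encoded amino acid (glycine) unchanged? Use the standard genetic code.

3

Position 1: none → 0 synonymous.
Position 2: none → 0 synonymous.
Position 3: GGC, GGA, GGG → 3 synonymous.
Total: 0 + 0 + 3 = 3.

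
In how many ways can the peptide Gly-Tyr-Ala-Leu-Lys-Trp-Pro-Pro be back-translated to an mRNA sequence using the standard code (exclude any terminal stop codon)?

6144

Gly: 4 codons.
Tyr: 2 codons.
Ala: 4 codons.
Leu: 6 codons.
Lys: 2 codons.
Trp: 1 codon.
Pro: 4 codons.
Pro: 4 codons.
4 × 2 × 4 × 6 × 2 × 1 × 4 × 4 = 6144.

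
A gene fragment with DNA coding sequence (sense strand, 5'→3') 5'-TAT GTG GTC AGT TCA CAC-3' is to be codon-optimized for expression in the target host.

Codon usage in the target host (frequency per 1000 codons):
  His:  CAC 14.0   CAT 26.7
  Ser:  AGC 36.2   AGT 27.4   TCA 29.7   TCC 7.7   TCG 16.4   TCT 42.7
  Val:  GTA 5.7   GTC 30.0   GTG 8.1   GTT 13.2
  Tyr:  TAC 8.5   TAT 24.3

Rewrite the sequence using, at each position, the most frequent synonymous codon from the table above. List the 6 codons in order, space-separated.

TAT GTC GTC TCT TCT CAT

Codon 1 (Tyr): best is TAT at 24.3.
Codon 2 (Val): best is GTC at 30.0.
Codon 3 (Val): best is GTC at 30.0.
Codon 4 (Ser): best is TCT at 42.7.
Codon 5 (Ser): best is TCT at 42.7.
Codon 6 (His): best is CAT at 26.7.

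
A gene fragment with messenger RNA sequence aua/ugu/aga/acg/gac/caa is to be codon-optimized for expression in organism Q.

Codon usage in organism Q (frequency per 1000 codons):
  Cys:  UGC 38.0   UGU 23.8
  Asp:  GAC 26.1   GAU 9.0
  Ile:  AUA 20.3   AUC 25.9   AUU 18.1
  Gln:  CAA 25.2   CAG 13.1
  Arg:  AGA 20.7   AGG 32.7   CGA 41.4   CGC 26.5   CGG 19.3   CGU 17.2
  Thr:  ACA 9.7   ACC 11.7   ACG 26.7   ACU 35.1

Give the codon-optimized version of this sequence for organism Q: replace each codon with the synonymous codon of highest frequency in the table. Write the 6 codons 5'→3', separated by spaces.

Codon 1 (Ile): best is AUC at 25.9.
Codon 2 (Cys): best is UGC at 38.0.
Codon 3 (Arg): best is CGA at 41.4.
Codon 4 (Thr): best is ACU at 35.1.
Codon 5 (Asp): best is GAC at 26.1.
Codon 6 (Gln): best is CAA at 25.2.

AUC UGC CGA ACU GAC CAA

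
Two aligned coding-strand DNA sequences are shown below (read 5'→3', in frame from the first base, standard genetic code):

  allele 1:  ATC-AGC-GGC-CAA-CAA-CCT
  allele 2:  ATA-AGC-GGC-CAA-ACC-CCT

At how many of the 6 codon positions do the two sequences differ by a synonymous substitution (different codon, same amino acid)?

Codon 1: ATC Ile / ATA Ile — synonymous.
Codon 2: AGC Ser / AGC Ser — identical.
Codon 3: GGC Gly / GGC Gly — identical.
Codon 4: CAA Gln / CAA Gln — identical.
Codon 5: CAA Gln / ACC Thr — nonsynonymous.
Codon 6: CCT Pro / CCT Pro — identical.
Synonymous differences: 1.

1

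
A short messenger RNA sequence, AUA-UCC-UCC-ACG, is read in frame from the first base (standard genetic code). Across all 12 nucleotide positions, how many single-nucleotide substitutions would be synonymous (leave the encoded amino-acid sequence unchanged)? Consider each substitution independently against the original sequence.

11

Codon 1 (AUA, Ile): 2 synonymous substitutions.
Codon 2 (UCC, Ser): 3 synonymous substitutions.
Codon 3 (UCC, Ser): 3 synonymous substitutions.
Codon 4 (ACG, Thr): 3 synonymous substitutions.
Total: 2 + 3 + 3 + 3 = 11.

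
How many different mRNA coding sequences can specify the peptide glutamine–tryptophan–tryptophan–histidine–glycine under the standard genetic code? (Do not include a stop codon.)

Gln: 2 codons.
Trp: 1 codon.
Trp: 1 codon.
His: 2 codons.
Gly: 4 codons.
2 × 1 × 1 × 2 × 4 = 16.

16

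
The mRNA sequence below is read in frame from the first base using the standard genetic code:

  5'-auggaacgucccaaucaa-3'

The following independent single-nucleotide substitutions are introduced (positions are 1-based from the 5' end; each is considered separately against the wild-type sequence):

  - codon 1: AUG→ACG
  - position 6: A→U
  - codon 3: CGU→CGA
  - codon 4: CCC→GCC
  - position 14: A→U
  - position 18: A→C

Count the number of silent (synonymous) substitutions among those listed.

Codon 1: AUG (Met) → ACG (Thr) — missense.
Codon 2: GAA (Glu) → GAU (Asp) — missense.
Codon 3: CGU (Arg) → CGA (Arg) — synonymous.
Codon 4: CCC (Pro) → GCC (Ala) — missense.
Codon 5: AAU (Asn) → AUU (Ile) — missense.
Codon 6: CAA (Gln) → CAC (His) — missense.
Synonymous: 1 of 6.

1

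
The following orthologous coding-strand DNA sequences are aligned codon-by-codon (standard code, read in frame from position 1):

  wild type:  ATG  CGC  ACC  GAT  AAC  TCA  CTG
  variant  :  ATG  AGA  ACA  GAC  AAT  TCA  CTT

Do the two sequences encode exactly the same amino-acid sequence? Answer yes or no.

Codon 1: ATG Met / ATG Met — identical.
Codon 2: CGC Arg / AGA Arg — synonymous.
Codon 3: ACC Thr / ACA Thr — synonymous.
Codon 4: GAT Asp / GAC Asp — synonymous.
Codon 5: AAC Asn / AAT Asn — synonymous.
Codon 6: TCA Ser / TCA Ser — identical.
Codon 7: CTG Leu / CTT Leu — synonymous.
Nonsynonymous differences: 0 → same protein.

yes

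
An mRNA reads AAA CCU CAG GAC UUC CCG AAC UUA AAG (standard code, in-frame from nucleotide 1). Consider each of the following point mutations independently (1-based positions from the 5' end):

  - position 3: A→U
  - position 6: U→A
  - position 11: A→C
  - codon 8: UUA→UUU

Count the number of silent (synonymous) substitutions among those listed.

Codon 1: AAA (Lys) → AAU (Asn) — missense.
Codon 2: CCU (Pro) → CCA (Pro) — synonymous.
Codon 4: GAC (Asp) → GCC (Ala) — missense.
Codon 8: UUA (Leu) → UUU (Phe) — missense.
Synonymous: 1 of 4.

1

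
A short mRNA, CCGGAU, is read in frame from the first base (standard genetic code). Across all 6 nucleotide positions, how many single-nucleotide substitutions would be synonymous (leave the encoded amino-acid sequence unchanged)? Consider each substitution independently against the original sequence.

Codon 1 (CCG, Pro): 3 synonymous substitutions.
Codon 2 (GAU, Asp): 1 synonymous substitution.
Total: 3 + 1 = 4.

4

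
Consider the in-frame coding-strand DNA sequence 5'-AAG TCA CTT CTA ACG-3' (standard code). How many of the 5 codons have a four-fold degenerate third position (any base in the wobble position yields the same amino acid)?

Codon 1 AAG (Lys): third position 2-fold.
Codon 2 TCA (Ser): third position 4-fold.
Codon 3 CTT (Leu): third position 4-fold.
Codon 4 CTA (Leu): third position 4-fold.
Codon 5 ACG (Thr): third position 4-fold.
Four-fold degenerate third positions: 4.

4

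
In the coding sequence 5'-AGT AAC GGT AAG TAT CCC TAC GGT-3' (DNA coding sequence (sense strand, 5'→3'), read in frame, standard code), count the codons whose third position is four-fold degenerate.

Codon 1 AGT (Ser): third position 2-fold.
Codon 2 AAC (Asn): third position 2-fold.
Codon 3 GGT (Gly): third position 4-fold.
Codon 4 AAG (Lys): third position 2-fold.
Codon 5 TAT (Tyr): third position 2-fold.
Codon 6 CCC (Pro): third position 4-fold.
Codon 7 TAC (Tyr): third position 2-fold.
Codon 8 GGT (Gly): third position 4-fold.
Four-fold degenerate third positions: 3.

3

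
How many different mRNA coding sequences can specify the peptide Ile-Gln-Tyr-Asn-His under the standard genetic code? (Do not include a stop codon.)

Ile: 3 codons.
Gln: 2 codons.
Tyr: 2 codons.
Asn: 2 codons.
His: 2 codons.
3 × 2 × 2 × 2 × 2 = 48.

48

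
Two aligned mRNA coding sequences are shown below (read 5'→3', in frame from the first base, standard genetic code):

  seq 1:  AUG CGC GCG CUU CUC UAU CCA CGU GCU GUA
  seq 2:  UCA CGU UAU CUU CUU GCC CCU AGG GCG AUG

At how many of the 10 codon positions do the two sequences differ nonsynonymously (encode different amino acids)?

Codon 1: AUG Met / UCA Ser — nonsynonymous.
Codon 2: CGC Arg / CGU Arg — synonymous.
Codon 3: GCG Ala / UAU Tyr — nonsynonymous.
Codon 4: CUU Leu / CUU Leu — identical.
Codon 5: CUC Leu / CUU Leu — synonymous.
Codon 6: UAU Tyr / GCC Ala — nonsynonymous.
Codon 7: CCA Pro / CCU Pro — synonymous.
Codon 8: CGU Arg / AGG Arg — synonymous.
Codon 9: GCU Ala / GCG Ala — synonymous.
Codon 10: GUA Val / AUG Met — nonsynonymous.
Nonsynonymous differences: 4.

4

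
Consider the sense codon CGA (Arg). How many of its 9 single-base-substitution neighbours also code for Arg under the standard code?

4

Position 1: AGA → 1 synonymous.
Position 2: none → 0 synonymous.
Position 3: CGU, CGC, CGG → 3 synonymous.
Total: 1 + 0 + 3 = 4.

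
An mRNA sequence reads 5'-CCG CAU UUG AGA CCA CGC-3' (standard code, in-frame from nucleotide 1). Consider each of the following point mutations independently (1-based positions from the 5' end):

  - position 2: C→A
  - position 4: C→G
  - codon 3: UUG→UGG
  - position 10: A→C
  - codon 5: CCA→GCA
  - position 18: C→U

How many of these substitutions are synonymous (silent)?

2

Codon 1: CCG (Pro) → CAG (Gln) — missense.
Codon 2: CAU (His) → GAU (Asp) — missense.
Codon 3: UUG (Leu) → UGG (Trp) — missense.
Codon 4: AGA (Arg) → CGA (Arg) — synonymous.
Codon 5: CCA (Pro) → GCA (Ala) — missense.
Codon 6: CGC (Arg) → CGU (Arg) — synonymous.
Synonymous: 2 of 6.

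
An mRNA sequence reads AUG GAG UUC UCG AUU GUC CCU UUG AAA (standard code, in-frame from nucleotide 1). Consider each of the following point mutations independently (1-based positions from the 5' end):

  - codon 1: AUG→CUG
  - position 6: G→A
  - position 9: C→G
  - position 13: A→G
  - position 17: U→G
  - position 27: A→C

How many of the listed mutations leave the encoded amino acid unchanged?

Codon 1: AUG (Met) → CUG (Leu) — missense.
Codon 2: GAG (Glu) → GAA (Glu) — synonymous.
Codon 3: UUC (Phe) → UUG (Leu) — missense.
Codon 5: AUU (Ile) → GUU (Val) — missense.
Codon 6: GUC (Val) → GGC (Gly) — missense.
Codon 9: AAA (Lys) → AAC (Asn) — missense.
Synonymous: 1 of 6.

1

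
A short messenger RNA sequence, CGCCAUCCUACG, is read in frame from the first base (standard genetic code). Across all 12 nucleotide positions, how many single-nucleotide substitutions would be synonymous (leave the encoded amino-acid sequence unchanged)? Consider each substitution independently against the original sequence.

Codon 1 (CGC, Arg): 3 synonymous substitutions.
Codon 2 (CAU, His): 1 synonymous substitution.
Codon 3 (CCU, Pro): 3 synonymous substitutions.
Codon 4 (ACG, Thr): 3 synonymous substitutions.
Total: 3 + 1 + 3 + 3 = 10.

10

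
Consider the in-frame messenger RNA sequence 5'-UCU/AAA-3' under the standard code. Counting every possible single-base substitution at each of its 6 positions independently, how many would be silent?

Codon 1 (UCU, Ser): 3 synonymous substitutions.
Codon 2 (AAA, Lys): 1 synonymous substitution.
Total: 3 + 1 = 4.

4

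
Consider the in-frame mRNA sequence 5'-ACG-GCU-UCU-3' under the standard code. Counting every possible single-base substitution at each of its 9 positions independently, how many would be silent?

9

Codon 1 (ACG, Thr): 3 synonymous substitutions.
Codon 2 (GCU, Ala): 3 synonymous substitutions.
Codon 3 (UCU, Ser): 3 synonymous substitutions.
Total: 3 + 3 + 3 = 9.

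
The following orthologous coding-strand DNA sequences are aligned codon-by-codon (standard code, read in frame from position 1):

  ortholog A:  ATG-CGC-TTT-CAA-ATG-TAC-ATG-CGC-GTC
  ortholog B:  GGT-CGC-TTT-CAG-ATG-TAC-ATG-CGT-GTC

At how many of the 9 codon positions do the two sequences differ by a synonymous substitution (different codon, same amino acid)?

Codon 1: ATG Met / GGT Gly — nonsynonymous.
Codon 2: CGC Arg / CGC Arg — identical.
Codon 3: TTT Phe / TTT Phe — identical.
Codon 4: CAA Gln / CAG Gln — synonymous.
Codon 5: ATG Met / ATG Met — identical.
Codon 6: TAC Tyr / TAC Tyr — identical.
Codon 7: ATG Met / ATG Met — identical.
Codon 8: CGC Arg / CGT Arg — synonymous.
Codon 9: GTC Val / GTC Val — identical.
Synonymous differences: 2.

2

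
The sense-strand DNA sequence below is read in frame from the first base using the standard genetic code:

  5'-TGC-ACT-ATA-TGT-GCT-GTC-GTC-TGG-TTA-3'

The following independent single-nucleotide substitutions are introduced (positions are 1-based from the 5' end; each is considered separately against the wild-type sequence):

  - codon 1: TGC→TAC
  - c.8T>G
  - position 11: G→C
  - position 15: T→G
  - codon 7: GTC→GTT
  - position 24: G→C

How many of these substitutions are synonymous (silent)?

Codon 1: TGC (Cys) → TAC (Tyr) — missense.
Codon 3: ATA (Ile) → AGA (Arg) — missense.
Codon 4: TGT (Cys) → TCT (Ser) — missense.
Codon 5: GCT (Ala) → GCG (Ala) — synonymous.
Codon 7: GTC (Val) → GTT (Val) — synonymous.
Codon 8: TGG (Trp) → TGC (Cys) — missense.
Synonymous: 2 of 6.

2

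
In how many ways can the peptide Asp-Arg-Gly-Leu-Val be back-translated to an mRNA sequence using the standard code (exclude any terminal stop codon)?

Asp: 2 codons.
Arg: 6 codons.
Gly: 4 codons.
Leu: 6 codons.
Val: 4 codons.
2 × 6 × 4 × 6 × 4 = 1152.

1152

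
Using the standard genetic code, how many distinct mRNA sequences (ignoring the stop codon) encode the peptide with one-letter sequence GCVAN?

Gly: 4 codons.
Cys: 2 codons.
Val: 4 codons.
Ala: 4 codons.
Asn: 2 codons.
4 × 2 × 4 × 4 × 2 = 256.

256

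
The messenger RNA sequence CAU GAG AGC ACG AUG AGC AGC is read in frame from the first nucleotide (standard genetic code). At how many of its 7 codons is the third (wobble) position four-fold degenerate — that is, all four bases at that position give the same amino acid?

Codon 1 CAU (His): third position 2-fold.
Codon 2 GAG (Glu): third position 2-fold.
Codon 3 AGC (Ser): third position 2-fold.
Codon 4 ACG (Thr): third position 4-fold.
Codon 5 AUG (Met): third position 1-fold.
Codon 6 AGC (Ser): third position 2-fold.
Codon 7 AGC (Ser): third position 2-fold.
Four-fold degenerate third positions: 1.

1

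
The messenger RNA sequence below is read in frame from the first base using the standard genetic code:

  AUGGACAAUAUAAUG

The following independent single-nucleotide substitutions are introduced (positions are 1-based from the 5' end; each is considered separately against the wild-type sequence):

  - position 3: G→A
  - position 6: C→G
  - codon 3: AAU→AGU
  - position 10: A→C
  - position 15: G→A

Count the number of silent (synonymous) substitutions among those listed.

0

Codon 1: AUG (Met) → AUA (Ile) — missense.
Codon 2: GAC (Asp) → GAG (Glu) — missense.
Codon 3: AAU (Asn) → AGU (Ser) — missense.
Codon 4: AUA (Ile) → CUA (Leu) — missense.
Codon 5: AUG (Met) → AUA (Ile) — missense.
Synonymous: 0 of 5.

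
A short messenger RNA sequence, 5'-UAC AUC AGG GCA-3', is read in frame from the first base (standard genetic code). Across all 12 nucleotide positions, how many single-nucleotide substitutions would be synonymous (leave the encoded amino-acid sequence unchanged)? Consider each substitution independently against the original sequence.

Codon 1 (UAC, Tyr): 1 synonymous substitution.
Codon 2 (AUC, Ile): 2 synonymous substitutions.
Codon 3 (AGG, Arg): 2 synonymous substitutions.
Codon 4 (GCA, Ala): 3 synonymous substitutions.
Total: 1 + 2 + 2 + 3 = 8.

8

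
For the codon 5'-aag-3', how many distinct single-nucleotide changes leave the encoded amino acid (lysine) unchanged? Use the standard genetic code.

1

Position 1: none → 0 synonymous.
Position 2: none → 0 synonymous.
Position 3: AAA → 1 synonymous.
Total: 0 + 0 + 1 = 1.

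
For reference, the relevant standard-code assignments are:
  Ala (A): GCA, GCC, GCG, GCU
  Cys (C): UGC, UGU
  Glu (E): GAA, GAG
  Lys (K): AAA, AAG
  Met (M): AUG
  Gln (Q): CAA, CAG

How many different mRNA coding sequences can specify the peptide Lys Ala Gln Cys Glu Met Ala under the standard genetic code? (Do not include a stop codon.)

Lys: 2 codons.
Ala: 4 codons.
Gln: 2 codons.
Cys: 2 codons.
Glu: 2 codons.
Met: 1 codon.
Ala: 4 codons.
2 × 4 × 2 × 2 × 2 × 1 × 4 = 256.

256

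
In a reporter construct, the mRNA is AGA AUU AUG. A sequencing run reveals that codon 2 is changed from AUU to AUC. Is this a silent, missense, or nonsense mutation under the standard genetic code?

silent

Position 6 falls in codon 2: AUU → Ile.
After the substitution the codon is AUC → Ile.
Both encode Ile, so the change is synonymous.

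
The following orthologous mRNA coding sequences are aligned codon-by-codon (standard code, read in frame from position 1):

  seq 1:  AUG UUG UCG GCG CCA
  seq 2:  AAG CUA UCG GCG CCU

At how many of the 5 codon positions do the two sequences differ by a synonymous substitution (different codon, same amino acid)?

Codon 1: AUG Met / AAG Lys — nonsynonymous.
Codon 2: UUG Leu / CUA Leu — synonymous.
Codon 3: UCG Ser / UCG Ser — identical.
Codon 4: GCG Ala / GCG Ala — identical.
Codon 5: CCA Pro / CCU Pro — synonymous.
Synonymous differences: 2.

2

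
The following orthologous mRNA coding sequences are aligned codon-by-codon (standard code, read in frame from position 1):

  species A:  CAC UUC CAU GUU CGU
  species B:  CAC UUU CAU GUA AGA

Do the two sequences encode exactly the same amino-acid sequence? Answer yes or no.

Codon 1: CAC His / CAC His — identical.
Codon 2: UUC Phe / UUU Phe — synonymous.
Codon 3: CAU His / CAU His — identical.
Codon 4: GUU Val / GUA Val — synonymous.
Codon 5: CGU Arg / AGA Arg — synonymous.
Nonsynonymous differences: 0 → same protein.

yes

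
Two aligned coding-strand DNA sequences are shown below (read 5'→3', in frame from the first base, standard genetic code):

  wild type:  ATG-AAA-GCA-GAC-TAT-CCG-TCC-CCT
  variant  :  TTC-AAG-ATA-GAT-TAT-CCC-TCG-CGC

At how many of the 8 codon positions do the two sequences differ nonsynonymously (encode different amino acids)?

3

Codon 1: ATG Met / TTC Phe — nonsynonymous.
Codon 2: AAA Lys / AAG Lys — synonymous.
Codon 3: GCA Ala / ATA Ile — nonsynonymous.
Codon 4: GAC Asp / GAT Asp — synonymous.
Codon 5: TAT Tyr / TAT Tyr — identical.
Codon 6: CCG Pro / CCC Pro — synonymous.
Codon 7: TCC Ser / TCG Ser — synonymous.
Codon 8: CCT Pro / CGC Arg — nonsynonymous.
Nonsynonymous differences: 3.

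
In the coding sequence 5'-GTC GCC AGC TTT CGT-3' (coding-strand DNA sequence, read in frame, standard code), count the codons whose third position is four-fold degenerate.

Codon 1 GTC (Val): third position 4-fold.
Codon 2 GCC (Ala): third position 4-fold.
Codon 3 AGC (Ser): third position 2-fold.
Codon 4 TTT (Phe): third position 2-fold.
Codon 5 CGT (Arg): third position 4-fold.
Four-fold degenerate third positions: 3.

3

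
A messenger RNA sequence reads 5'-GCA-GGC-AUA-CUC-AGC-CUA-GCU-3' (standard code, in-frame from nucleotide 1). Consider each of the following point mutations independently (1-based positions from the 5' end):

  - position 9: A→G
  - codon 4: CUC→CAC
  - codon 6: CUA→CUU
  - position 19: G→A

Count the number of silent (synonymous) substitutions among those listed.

Codon 3: AUA (Ile) → AUG (Met) — missense.
Codon 4: CUC (Leu) → CAC (His) — missense.
Codon 6: CUA (Leu) → CUU (Leu) — synonymous.
Codon 7: GCU (Ala) → ACU (Thr) — missense.
Synonymous: 1 of 4.

1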